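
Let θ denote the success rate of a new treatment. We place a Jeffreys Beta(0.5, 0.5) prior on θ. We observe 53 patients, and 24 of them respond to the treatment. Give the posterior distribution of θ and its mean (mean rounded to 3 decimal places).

Observing 24 successes and 29 failures updates Beta(0.5, 0.5) by adding the success and failure counts to the two shape parameters: α = 0.5+24 = 24.5, β = 0.5+29 = 29.5.
E[θ | data] = 24.5/(24.5+29.5) = 0.454.

Posterior: Beta(24.5, 29.5); mean ≈ 0.454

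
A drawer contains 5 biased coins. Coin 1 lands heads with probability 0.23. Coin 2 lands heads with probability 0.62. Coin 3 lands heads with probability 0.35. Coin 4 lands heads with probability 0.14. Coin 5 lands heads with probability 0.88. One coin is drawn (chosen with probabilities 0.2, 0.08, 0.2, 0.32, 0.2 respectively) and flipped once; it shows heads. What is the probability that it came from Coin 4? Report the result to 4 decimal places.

Tabulate prior·likelihood by source: [1] prior 0.2, lik 0.23, product 0.04600; [2] prior 0.08, lik 0.62, product 0.04960; [3] prior 0.2, lik 0.35, product 0.07000; [4] prior 0.32, lik 0.14, product 0.04480; [5] prior 0.2, lik 0.88, product 0.1760.
Normalizing constant = 0.38640; the posterior for Coin 4 is its product over the sum, 0.04480/0.38640 = 0.1159.

Posterior probability ≈ 0.1159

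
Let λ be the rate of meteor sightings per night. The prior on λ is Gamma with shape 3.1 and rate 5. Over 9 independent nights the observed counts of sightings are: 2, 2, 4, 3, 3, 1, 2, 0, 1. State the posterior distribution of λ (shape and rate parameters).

Posterior: Gamma(shape=21.1, rate=14)

Total count ∑xᵢ = 18 over n = 9 nights.
Gamma is conjugate to the Poisson likelihood: posterior is Gamma(shape = 3.1+18 = 21.1, rate = 5+9 = 14).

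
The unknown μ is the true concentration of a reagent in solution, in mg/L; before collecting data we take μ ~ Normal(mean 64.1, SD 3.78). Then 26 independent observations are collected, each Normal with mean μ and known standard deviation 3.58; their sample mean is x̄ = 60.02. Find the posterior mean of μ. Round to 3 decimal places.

Prior precision 1/τ₀² = 1/3.78² = 0.0699868; data precision n/σ² = 26/3.58² = 2.02865.
Posterior precision = 0.0699868 + 2.02865 = 2.09864.
Posterior mean = (0.0699868·64.1 + 2.02865·60.02) / 2.09864 = 60.156.

Posterior mean ≈ 60.156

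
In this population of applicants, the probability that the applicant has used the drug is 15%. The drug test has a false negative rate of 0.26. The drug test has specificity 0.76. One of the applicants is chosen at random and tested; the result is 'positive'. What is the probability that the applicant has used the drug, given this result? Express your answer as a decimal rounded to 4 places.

P(H | E) ≈ 0.3524

Write H for 'the applicant has used the drug'. Prior odds H:¬H = 0.15/0.85 = 0.17647. For the 'positive' outcome, the likelihood ratio is 0.74/0.24 = 3.0833.
Posterior odds = 0.17647 × 3.0833 = 0.54412, so P(H|E) = 0.54412/(1+0.54412) = 0.3524.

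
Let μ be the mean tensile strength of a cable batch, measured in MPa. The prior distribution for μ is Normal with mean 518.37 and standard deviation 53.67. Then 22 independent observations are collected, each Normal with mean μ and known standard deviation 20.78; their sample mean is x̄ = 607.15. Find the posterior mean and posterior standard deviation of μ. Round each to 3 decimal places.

Posterior mean ≈ 606.549; posterior SD ≈ 4.415

Prior precision 1/τ₀² = 1/53.67² = 0.00034717; data precision n/σ² = 22/20.78² = 0.0509485.
Posterior precision = 0.00034717 + 0.0509485 = 0.0512957, giving posterior SD = 1/√0.0512957 = 4.415.
Posterior mean = (0.00034717·518.37 + 0.0509485·607.15) / 0.0512957 = 606.549.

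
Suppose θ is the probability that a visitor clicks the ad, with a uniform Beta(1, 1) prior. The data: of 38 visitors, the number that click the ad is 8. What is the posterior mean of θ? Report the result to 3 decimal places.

Posterior mean ≈ 0.225

Observing 8 successes and 30 failures updates Beta(1, 1) by adding the success and failure counts to the two shape parameters: α = 1+8 = 9, β = 1+30 = 31.
Posterior mean = α/(α+β) = 9/40 = 0.225.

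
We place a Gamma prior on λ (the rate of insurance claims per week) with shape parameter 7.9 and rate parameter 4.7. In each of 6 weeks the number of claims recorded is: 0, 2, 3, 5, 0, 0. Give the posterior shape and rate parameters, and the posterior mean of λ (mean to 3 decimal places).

Posterior: Gamma(shape=17.9, rate=10.7); mean ≈ 1.673

The Poisson likelihood adds the total count to the shape and the number of exposure periods to the rate. Here ∑xᵢ = 10 and n = 6, so shape 7.9→17.9 and rate 4.7→10.7.
E[λ | data] = 17.9/10.7 = 1.673.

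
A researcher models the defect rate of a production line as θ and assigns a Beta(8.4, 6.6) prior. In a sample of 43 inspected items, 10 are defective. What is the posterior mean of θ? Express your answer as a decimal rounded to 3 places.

The binomial likelihood is conjugate to the Beta prior: with 10 successes and 33 failures, the posterior is Beta(8.4+10, 6.6+33) = Beta(18.4, 39.6).
Posterior mean = α/(α+β) = 18.4/58 = 0.317.

Posterior mean ≈ 0.317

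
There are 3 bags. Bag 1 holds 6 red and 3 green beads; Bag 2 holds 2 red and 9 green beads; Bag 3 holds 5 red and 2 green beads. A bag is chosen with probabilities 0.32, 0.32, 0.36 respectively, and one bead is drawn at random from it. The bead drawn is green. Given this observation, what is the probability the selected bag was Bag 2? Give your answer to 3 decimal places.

P(green|Bag 1) = 0.3333; P(green|Bag 2) = 0.8182; P(green|Bag 3) = 0.2857.
Prior × likelihood for each source: 0.32·0.3333=0.1067, 0.32·0.8182=0.2618, 0.36·0.2857=0.1029. Summing gives P(green) = 0.47134.
P(Bag 2 | green) = 0.2618 / 0.47134 = 0.555.

Posterior probability ≈ 0.555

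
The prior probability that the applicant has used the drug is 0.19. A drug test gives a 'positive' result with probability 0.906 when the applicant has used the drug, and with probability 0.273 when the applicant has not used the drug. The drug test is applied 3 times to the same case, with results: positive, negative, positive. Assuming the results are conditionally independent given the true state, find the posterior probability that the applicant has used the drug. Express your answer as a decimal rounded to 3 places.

With H the event that the applicant has used the drug, the joint likelihood of the observed sequence is P(data|H) = 0.906·0.094·0.906 = 0.077159 and P(data|¬H) = 0.273·0.727·0.273 = 0.054183.
Bayes: P(H|data) = 0.19·0.077159 / (0.19·0.077159 + 0.81·0.054183) = 0.014660/0.058548 = 0.2504.

Posterior P(H) ≈ 0.250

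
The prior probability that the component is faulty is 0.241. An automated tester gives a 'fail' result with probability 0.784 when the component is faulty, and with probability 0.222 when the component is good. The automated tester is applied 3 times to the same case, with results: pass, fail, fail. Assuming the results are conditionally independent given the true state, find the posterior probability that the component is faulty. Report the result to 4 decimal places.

With H the event that the component is faulty, the joint likelihood of the observed sequence is P(data|H) = 0.216·0.784·0.784 = 0.13277 and P(data|¬H) = 0.778·0.222·0.222 = 0.038343.
Bayes: P(H|data) = 0.241·0.13277 / (0.241·0.13277 + 0.759·0.038343) = 0.031997/0.061099 = 0.5237.

Posterior P(H) ≈ 0.5237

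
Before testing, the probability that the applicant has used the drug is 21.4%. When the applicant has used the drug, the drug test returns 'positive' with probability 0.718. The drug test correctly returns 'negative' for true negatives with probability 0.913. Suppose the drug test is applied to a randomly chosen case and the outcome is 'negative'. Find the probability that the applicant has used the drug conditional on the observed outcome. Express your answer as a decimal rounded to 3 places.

Write H for 'the applicant has used the drug'. Prior odds H:¬H = 0.214/0.786 = 0.27226. For the 'negative' outcome, the likelihood ratio is 0.282/0.913 = 0.30887.
Posterior odds = 0.27226 × 0.30887 = 0.084095, so P(H|E) = 0.084095/(1+0.084095) = 0.078.

P(H | E) ≈ 0.078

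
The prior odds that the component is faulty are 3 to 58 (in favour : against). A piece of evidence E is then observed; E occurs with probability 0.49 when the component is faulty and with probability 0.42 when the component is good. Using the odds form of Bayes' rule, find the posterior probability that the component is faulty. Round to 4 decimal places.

Posterior probability ≈ 0.0569

Prior odds = 3/58 = 0.051724. In log-odds, ln(0.051724) = -2.9618.
Add log likelihood ratio: ln(1.1667) = 0.15415.
Posterior log-odds = -2.8077, so posterior odds = exp(-2.8077) = 0.060345. Converting, P(H|E) = 0.060345/1.0603 = 0.0569.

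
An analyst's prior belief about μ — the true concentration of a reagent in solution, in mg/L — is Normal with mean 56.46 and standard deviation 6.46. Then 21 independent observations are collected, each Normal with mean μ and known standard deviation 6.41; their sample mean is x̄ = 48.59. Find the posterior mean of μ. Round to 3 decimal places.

Posterior mean ≈ 48.942

Prior precision 1/τ₀² = 1/6.46² = 0.0239627; data precision n/σ² = 21/6.41² = 0.511097.
Posterior precision = 0.0239627 + 0.511097 = 0.535060.
Posterior mean = (0.0239627·56.46 + 0.511097·48.59) / 0.535060 = 48.942.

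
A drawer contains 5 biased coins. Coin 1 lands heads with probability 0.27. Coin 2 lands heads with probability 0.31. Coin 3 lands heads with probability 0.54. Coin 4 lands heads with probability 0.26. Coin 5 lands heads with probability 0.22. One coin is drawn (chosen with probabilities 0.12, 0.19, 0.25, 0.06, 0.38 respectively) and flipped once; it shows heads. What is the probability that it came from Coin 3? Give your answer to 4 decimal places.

P(heads|C1) = 0.27; P(heads|C2) = 0.31; P(heads|C3) = 0.54; P(heads|C4) = 0.26; P(heads|C5) = 0.22.
Prior × likelihood for each source: 0.12·0.27=0.03240, 0.19·0.31=0.05890, 0.25·0.54=0.1350, 0.06·0.26=0.01560, 0.38·0.22=0.08360. Summing gives P(heads) = 0.32550.
P(Coin 3 | heads) = 0.1350 / 0.32550 = 0.4147.

Posterior probability ≈ 0.4147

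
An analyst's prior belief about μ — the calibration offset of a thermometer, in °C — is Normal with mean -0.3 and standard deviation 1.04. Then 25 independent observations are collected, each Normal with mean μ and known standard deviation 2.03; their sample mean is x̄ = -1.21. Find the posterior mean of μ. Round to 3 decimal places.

Posterior mean ≈ -1.090

With known σ, the Normal prior is conjugate. Weight on the data is w = (n/σ²)/(n/σ² + 1/τ₀²) = 6.06664/(6.06664+0.924556) = 0.86775.
Posterior mean = w·x̄ + (1−w)·μ₀ = 0.86775·-1.21 + 0.13225·-0.3 = -1.090.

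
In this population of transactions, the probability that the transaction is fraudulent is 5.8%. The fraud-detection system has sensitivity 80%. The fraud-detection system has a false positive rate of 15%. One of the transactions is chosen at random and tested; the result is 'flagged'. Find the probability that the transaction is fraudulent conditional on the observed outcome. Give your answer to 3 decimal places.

P(H | E) ≈ 0.247

Let H be the event that the transaction is fraudulent. P(H) = 0.058, so P(¬H) = 0.942. With E the 'flagged' result, P(E|H) = 0.8 and P(E|¬H) = 0.15.
P(E) = 0.8·0.058 + 0.15·0.942 = 0.046400 + 0.14130 = 0.18770.
By Bayes' theorem, P(H|E) = 0.046400 / 0.18770 = 0.247.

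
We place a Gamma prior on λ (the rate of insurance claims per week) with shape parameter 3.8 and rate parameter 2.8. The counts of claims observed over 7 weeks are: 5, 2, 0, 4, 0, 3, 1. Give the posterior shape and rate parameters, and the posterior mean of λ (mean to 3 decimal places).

Total count ∑xᵢ = 15 over n = 7 weeks.
Gamma is conjugate to the Poisson likelihood: posterior is Gamma(shape = 3.8+15 = 18.8, rate = 2.8+7 = 9.8).
E[λ | data] = 18.8/9.8 = 1.918.

Posterior: Gamma(shape=18.8, rate=9.8); mean ≈ 1.918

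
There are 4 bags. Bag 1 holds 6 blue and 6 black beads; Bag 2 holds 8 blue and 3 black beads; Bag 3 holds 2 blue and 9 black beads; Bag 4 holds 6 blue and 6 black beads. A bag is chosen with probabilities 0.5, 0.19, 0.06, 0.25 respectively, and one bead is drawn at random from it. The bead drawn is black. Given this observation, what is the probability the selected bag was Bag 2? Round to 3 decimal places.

Posterior probability ≈ 0.109

Tabulate prior·likelihood by source: [1] prior 0.5, lik 0.5, product 0.2500; [2] prior 0.19, lik 0.2727, product 0.05182; [3] prior 0.06, lik 0.8182, product 0.04909; [4] prior 0.25, lik 0.5, product 0.1250.
Normalizing constant = 0.47591; the posterior for Bag 2 is its product over the sum, 0.05182/0.47591 = 0.109.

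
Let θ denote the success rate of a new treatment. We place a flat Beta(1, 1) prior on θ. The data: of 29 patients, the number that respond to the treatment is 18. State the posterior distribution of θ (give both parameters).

Observing 18 successes and 11 failures updates Beta(1, 1) by adding the success and failure counts to the two shape parameters: α = 1+18 = 19, β = 1+11 = 12.

Posterior: Beta(19, 12)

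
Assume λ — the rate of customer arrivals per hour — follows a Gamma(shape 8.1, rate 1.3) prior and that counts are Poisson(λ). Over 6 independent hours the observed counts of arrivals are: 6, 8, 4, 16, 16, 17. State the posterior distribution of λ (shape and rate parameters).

Posterior: Gamma(shape=75.1, rate=7.3)

The Poisson likelihood adds the total count to the shape and the number of exposure periods to the rate. Here ∑xᵢ = 67 and n = 6, so shape 8.1→75.1 and rate 1.3→7.3.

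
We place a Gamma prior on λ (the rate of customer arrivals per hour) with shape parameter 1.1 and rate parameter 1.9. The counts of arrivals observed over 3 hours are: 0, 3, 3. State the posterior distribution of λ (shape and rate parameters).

Posterior: Gamma(shape=7.1, rate=4.9)

Total count ∑xᵢ = 6 over n = 3 hours.
Gamma is conjugate to the Poisson likelihood: posterior is Gamma(shape = 1.1+6 = 7.1, rate = 1.9+3 = 4.9).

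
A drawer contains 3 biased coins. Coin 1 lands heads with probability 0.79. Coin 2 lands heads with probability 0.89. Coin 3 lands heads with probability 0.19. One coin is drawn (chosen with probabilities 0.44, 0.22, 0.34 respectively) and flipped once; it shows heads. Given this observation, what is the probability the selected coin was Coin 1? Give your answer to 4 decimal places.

Posterior probability ≈ 0.5717

Tabulate prior·likelihood by source: [1] prior 0.44, lik 0.79, product 0.3476; [2] prior 0.22, lik 0.89, product 0.1958; [3] prior 0.34, lik 0.19, product 0.06460.
Normalizing constant = 0.60800; the posterior for Coin 1 is its product over the sum, 0.3476/0.60800 = 0.5717.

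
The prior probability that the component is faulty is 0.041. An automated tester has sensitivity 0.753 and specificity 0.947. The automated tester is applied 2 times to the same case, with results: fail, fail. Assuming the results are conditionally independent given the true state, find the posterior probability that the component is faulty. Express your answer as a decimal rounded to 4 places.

Posterior P(H) ≈ 0.8962

With H the event that the component is faulty, the joint likelihood of the observed sequence is P(data|H) = 0.753·0.753 = 0.56701 and P(data|¬H) = 0.053·0.053 = 0.0028090.
Bayes: P(H|data) = 0.041·0.56701 / (0.041·0.56701 + 0.959·0.0028090) = 0.023247/0.025941 = 0.8962.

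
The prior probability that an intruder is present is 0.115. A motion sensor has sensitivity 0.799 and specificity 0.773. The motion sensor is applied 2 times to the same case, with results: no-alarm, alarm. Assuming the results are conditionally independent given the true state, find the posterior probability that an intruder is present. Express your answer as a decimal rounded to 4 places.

Posterior P(H) ≈ 0.1063

With H the event that an intruder is present, the joint likelihood of the observed sequence is P(data|H) = 0.201·0.799 = 0.16060 and P(data|¬H) = 0.773·0.227 = 0.17547.
Bayes: P(H|data) = 0.115·0.16060 / (0.115·0.16060 + 0.885·0.17547) = 0.018469/0.17376 = 0.1063.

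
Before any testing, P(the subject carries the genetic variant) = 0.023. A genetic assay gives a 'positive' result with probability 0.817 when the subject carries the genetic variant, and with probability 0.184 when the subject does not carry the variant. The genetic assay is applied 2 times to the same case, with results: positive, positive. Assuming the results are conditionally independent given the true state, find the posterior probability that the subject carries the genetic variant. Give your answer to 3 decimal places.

Let H be the event that the subject carries the genetic variant; start with P(H) = 0.023. P('positive'|H) = 0.817, P('positive'|¬H) = 0.184.
Update on result 1 ('positive'): P(H) ← 0.817·0.0230 / (0.817·0.0230 + 0.184·0.9770) = 0.018791/0.19856 = 0.0946.
Update on result 2 ('positive'): P(H) ← 0.817·0.0946 / (0.817·0.0946 + 0.184·0.9054) = 0.077318/0.24391 = 0.3170.

Posterior P(H) ≈ 0.317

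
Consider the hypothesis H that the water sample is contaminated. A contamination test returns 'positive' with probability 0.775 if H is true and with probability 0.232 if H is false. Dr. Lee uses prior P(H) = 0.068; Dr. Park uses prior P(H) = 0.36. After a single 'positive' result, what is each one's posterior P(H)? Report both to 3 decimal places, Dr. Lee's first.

Dr. Lee: 0.196; Dr. Park: 0.653

The likelihood ratio for a 'positive' result is 0.775/0.232 = 3.3405.
Dr. Lee: prior odds 0.068/0.932 = 0.072961; posterior odds 0.24373; posterior probability 0.196.
Dr. Park: prior odds 0.36/0.64 = 0.56250; posterior odds 1.8790; posterior probability 0.653.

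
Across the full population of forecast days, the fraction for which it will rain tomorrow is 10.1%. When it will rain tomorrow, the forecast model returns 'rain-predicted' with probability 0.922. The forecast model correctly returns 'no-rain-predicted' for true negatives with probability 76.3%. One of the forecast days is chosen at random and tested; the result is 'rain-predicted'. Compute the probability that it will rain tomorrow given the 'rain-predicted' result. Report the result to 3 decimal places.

P(H | E) ≈ 0.304

Write H for 'it will rain tomorrow'. Prior odds H:¬H = 0.101/0.899 = 0.11235. For the 'rain-predicted' outcome, the likelihood ratio is 0.922/0.237 = 3.8903.
Posterior odds = 0.11235 × 3.8903 = 0.43706, so P(H|E) = 0.43706/(1+0.43706) = 0.304.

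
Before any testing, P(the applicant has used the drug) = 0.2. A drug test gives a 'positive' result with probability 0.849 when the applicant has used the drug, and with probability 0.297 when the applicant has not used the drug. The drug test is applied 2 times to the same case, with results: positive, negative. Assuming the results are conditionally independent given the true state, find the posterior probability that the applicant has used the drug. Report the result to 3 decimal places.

Posterior P(H) ≈ 0.133

Let H be the event that the applicant has used the drug; start with P(H) = 0.2. P('positive'|H) = 0.849, P('positive'|¬H) = 0.297.
Update on result 1 ('positive'): P(H) ← 0.849·0.2000 / (0.849·0.2000 + 0.297·0.8000) = 0.16980/0.40740 = 0.4168.
Update on result 2 ('negative'): P(H) ← 0.151·0.4168 / (0.151·0.4168 + 0.703·0.5832) = 0.062935/0.47293 = 0.1331.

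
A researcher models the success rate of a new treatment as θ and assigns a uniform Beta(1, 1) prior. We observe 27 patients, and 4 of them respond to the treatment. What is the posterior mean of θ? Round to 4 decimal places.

Observing 4 successes and 23 failures updates Beta(1, 1) by adding the success and failure counts to the two shape parameters: α = 1+4 = 5, β = 1+23 = 24.
Posterior mean = α/(α+β) = 5/29 = 0.1724.

Posterior mean ≈ 0.1724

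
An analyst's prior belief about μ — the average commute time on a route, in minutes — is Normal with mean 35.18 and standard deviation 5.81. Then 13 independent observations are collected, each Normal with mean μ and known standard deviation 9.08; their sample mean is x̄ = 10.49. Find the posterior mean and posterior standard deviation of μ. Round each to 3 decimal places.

Posterior mean ≈ 14.395; posterior SD ≈ 2.311

Prior precision 1/τ₀² = 1/5.81² = 0.0296243; data precision n/σ² = 13/9.08² = 0.157678.
Posterior precision = 0.0296243 + 0.157678 = 0.187302, giving posterior SD = 1/√0.187302 = 2.311.
Posterior mean = (0.0296243·35.18 + 0.157678·10.49) / 0.187302 = 14.395.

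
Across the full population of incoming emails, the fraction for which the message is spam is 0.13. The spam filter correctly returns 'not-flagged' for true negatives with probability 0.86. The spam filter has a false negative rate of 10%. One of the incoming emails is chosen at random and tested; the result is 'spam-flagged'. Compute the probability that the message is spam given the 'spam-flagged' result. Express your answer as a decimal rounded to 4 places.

P(H | E) ≈ 0.4899

Write H for 'the message is spam'. Prior odds H:¬H = 0.13/0.87 = 0.14943. For the 'spam-flagged' outcome, the likelihood ratio is 0.9/0.14 = 6.4286.
Posterior odds = 0.14943 × 6.4286 = 0.96059, so P(H|E) = 0.96059/(1+0.96059) = 0.4899.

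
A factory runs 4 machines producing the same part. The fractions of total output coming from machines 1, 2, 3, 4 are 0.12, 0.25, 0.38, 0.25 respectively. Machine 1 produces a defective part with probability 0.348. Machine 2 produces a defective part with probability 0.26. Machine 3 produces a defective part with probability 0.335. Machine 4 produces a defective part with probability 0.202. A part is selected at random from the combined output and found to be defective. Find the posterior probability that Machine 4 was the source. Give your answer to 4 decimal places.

Posterior probability ≈ 0.1775

Tabulate prior·likelihood by source: [1] prior 0.12, lik 0.348, product 0.04176; [2] prior 0.25, lik 0.26, product 0.06500; [3] prior 0.38, lik 0.335, product 0.1273; [4] prior 0.25, lik 0.202, product 0.05050.
Normalizing constant = 0.28456; the posterior for Machine 4 is its product over the sum, 0.05050/0.28456 = 0.1775.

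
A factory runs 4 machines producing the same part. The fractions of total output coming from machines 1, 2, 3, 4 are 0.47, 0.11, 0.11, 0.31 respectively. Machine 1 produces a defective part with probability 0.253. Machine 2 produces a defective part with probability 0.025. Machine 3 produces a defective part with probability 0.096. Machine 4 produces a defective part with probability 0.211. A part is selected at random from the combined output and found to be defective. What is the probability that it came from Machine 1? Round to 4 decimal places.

Posterior probability ≈ 0.6017

P(defective|M1) = 0.253; P(defective|M2) = 0.025; P(defective|M3) = 0.096; P(defective|M4) = 0.211.
Prior × likelihood for each source: 0.47·0.253=0.1189, 0.11·0.025=0.002750, 0.11·0.096=0.01056, 0.31·0.211=0.06541. Summing gives P(defective) = 0.19763.
P(Machine 1 | defective) = 0.1189 / 0.19763 = 0.6017.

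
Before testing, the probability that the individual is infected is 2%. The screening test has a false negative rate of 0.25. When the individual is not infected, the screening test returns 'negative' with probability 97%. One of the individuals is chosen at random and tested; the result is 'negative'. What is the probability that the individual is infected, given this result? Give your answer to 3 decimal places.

Let H be the event that the individual is infected. P(H) = 0.02, so P(¬H) = 0.98. With E the 'negative' result, P(E|H) = 0.25 and P(E|¬H) = 0.97.
P(E) = 0.25·0.02 + 0.97·0.98 = 0.0050000 + 0.95060 = 0.95560.
By Bayes' theorem, P(H|E) = 0.0050000 / 0.95560 = 0.005.

P(H | E) ≈ 0.005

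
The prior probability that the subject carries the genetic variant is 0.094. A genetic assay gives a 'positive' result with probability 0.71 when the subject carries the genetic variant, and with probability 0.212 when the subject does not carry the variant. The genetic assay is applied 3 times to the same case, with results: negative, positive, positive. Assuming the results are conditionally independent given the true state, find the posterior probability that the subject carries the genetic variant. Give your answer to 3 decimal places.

Let H be the event that the subject carries the genetic variant; start with P(H) = 0.094. P('positive'|H) = 0.71, P('positive'|¬H) = 0.212.
Update on result 1 ('negative'): P(H) ← 0.29·0.0940 / (0.29·0.0940 + 0.788·0.9060) = 0.027260/0.74119 = 0.0368.
Update on result 2 ('positive'): P(H) ← 0.71·0.0368 / (0.71·0.0368 + 0.212·0.9632) = 0.026113/0.23032 = 0.1134.
Update on result 3 ('positive'): P(H) ← 0.71·0.1134 / (0.71·0.1134 + 0.212·0.8866) = 0.080499/0.26846 = 0.2999.

Posterior P(H) ≈ 0.300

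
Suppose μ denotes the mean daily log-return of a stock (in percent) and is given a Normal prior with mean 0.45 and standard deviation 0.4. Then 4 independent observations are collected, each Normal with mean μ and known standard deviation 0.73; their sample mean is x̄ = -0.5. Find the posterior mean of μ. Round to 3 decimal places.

Posterior mean ≈ -0.068

With known σ, the Normal prior is conjugate. Weight on the data is w = (n/σ²)/(n/σ² + 1/τ₀²) = 7.50610/(7.50610+6.25000) = 0.54566.
Posterior mean = w·x̄ + (1−w)·μ₀ = 0.54566·-0.5 + 0.45434·0.45 = -0.068.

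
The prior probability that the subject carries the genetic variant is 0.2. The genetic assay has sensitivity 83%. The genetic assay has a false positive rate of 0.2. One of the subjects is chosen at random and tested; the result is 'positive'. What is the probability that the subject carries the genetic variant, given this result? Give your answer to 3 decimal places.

Write H for 'the subject carries the genetic variant'. Prior odds H:¬H = 0.2/0.8 = 0.25000. For the 'positive' outcome, the likelihood ratio is 0.83/0.2 = 4.1500.
Posterior odds = 0.25000 × 4.1500 = 1.0375, so P(H|E) = 1.0375/(1+1.0375) = 0.509.

P(H | E) ≈ 0.509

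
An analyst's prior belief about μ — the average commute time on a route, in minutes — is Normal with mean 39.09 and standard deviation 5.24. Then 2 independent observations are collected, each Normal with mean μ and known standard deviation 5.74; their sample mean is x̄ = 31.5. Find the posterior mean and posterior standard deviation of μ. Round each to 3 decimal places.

Posterior mean ≈ 34.346; posterior SD ≈ 3.209

Prior precision 1/τ₀² = 1/5.24² = 0.0364198; data precision n/σ² = 2/5.74² = 0.0607024.
Posterior precision = 0.0364198 + 0.0607024 = 0.0971222, giving posterior SD = 1/√0.0971222 = 3.209.
Posterior mean = (0.0364198·39.09 + 0.0607024·31.5) / 0.0971222 = 34.346.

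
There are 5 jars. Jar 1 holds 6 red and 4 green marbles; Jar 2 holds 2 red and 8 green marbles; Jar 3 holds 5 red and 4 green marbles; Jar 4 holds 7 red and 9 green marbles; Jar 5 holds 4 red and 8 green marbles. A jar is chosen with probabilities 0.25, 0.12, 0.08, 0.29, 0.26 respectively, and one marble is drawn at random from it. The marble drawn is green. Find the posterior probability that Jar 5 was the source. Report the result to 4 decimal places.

Posterior probability ≈ 0.3052

P(green|Jar 1) = 0.4; P(green|Jar 2) = 0.8; P(green|Jar 3) = 0.4444; P(green|Jar 4) = 0.5625; P(green|Jar 5) = 0.6667.
Prior × likelihood for each source: 0.25·0.4=0.1000, 0.12·0.8=0.09600, 0.08·0.4444=0.03556, 0.29·0.5625=0.1631, 0.26·0.6667=0.1733. Summing gives P(green) = 0.56801.
P(Jar 5 | green) = 0.1733 / 0.56801 = 0.3052.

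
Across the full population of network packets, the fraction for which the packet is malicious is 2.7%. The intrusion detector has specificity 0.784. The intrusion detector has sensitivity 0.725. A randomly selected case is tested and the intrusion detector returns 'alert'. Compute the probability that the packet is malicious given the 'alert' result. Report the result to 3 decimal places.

P(H | E) ≈ 0.085

Let H be the event that the packet is malicious. P(H) = 0.027, so P(¬H) = 0.973. With E the 'alert' result, P(E|H) = 0.725 and P(E|¬H) = 0.216.
P(E) = 0.725·0.027 + 0.216·0.973 = 0.019575 + 0.21017 = 0.22974.
By Bayes' theorem, P(H|E) = 0.019575 / 0.22974 = 0.085.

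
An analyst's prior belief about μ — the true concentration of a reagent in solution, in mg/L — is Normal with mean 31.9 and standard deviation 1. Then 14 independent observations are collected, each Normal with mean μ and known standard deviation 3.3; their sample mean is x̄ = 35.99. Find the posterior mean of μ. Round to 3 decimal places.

Posterior mean ≈ 34.201

Prior precision 1/τ₀² = 1/1² = 1.00000; data precision n/σ² = 14/3.3² = 1.28558.
Posterior precision = 1.00000 + 1.28558 = 2.28558.
Posterior mean = (1.00000·31.9 + 1.28558·35.99) / 2.28558 = 34.201.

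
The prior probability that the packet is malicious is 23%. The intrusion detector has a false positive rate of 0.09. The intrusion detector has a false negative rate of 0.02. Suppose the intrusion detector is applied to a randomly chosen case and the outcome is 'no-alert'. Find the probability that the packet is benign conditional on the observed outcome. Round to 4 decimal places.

Write H for 'the packet is malicious'. Prior odds H:¬H = 0.23/0.77 = 0.29870. For the 'no-alert' outcome, the likelihood ratio is 0.02/0.91 = 0.021978.
Posterior odds = 0.29870 × 0.021978 = 0.0065649, so P(H|E) = 0.0065649/(1+0.0065649) = 0.0065. Then P(¬H|E) = 1 − 0.0065 = 0.9935.

P(¬H | E) ≈ 0.9935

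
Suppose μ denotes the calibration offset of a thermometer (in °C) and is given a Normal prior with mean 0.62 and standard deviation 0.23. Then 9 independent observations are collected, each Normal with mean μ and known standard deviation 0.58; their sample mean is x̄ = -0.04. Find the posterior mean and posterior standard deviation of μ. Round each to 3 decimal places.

Posterior mean ≈ 0.233; posterior SD ≈ 0.148

Prior precision 1/τ₀² = 1/0.23² = 18.9036; data precision n/σ² = 9/0.58² = 26.7539.
Posterior precision = 18.9036 + 26.7539 = 45.6575, giving posterior SD = 1/√45.6575 = 0.148.
Posterior mean = (18.9036·0.62 + 26.7539·-0.04) / 45.6575 = 0.233.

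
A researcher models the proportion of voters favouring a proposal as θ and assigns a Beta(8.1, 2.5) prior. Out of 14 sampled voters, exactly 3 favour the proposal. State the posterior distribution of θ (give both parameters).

Posterior: Beta(11.1, 13.5)

Observing 3 successes and 11 failures updates Beta(8.1, 2.5) by adding the success and failure counts to the two shape parameters: α = 8.1+3 = 11.1, β = 2.5+11 = 13.5.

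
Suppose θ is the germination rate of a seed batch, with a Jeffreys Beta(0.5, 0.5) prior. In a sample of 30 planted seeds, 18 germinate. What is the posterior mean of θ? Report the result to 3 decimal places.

Posterior mean ≈ 0.597

The binomial likelihood is conjugate to the Beta prior: with 18 successes and 12 failures, the posterior is Beta(0.5+18, 0.5+12) = Beta(18.5, 12.5).
E[θ | data] = 18.5/(18.5+12.5) = 0.597.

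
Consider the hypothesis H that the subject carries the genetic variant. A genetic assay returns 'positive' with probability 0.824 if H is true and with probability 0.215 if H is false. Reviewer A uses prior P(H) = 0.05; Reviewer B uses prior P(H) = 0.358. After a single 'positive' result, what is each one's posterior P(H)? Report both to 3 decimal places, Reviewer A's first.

The likelihood ratio for a 'positive' result is 0.824/0.215 = 3.8326.
Reviewer A: prior odds 0.05/0.95 = 0.052632; posterior odds 0.20171; posterior probability 0.168.
Reviewer B: prior odds 0.358/0.642 = 0.55763; posterior odds 2.1372; posterior probability 0.681.

Reviewer A: 0.168; Reviewer B: 0.681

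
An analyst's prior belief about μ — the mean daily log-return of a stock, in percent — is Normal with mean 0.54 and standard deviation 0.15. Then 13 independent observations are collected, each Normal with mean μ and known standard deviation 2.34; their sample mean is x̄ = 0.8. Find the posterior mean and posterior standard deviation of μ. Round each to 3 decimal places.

With known σ, the Normal prior is conjugate. Weight on the data is w = (n/σ²)/(n/σ² + 1/τ₀²) = 2.37417/(2.37417+44.4444) = 0.050710.
Posterior mean = w·x̄ + (1−w)·μ₀ = 0.050710·0.8 + 0.94929·0.54 = 0.553. Posterior variance = 1/(2.37417+44.4444) = 0.0213590, so SD = 0.146.

Posterior mean ≈ 0.553; posterior SD ≈ 0.146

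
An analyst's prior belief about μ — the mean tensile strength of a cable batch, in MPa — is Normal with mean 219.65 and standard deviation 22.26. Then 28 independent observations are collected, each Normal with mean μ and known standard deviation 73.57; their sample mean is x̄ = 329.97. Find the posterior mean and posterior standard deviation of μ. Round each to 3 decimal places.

With known σ, the Normal prior is conjugate. Weight on the data is w = (n/σ²)/(n/σ² + 1/τ₀²) = 0.00517317/(0.00517317+0.00201813) = 0.71936.
Posterior mean = w·x̄ + (1−w)·μ₀ = 0.71936·329.97 + 0.28064·219.65 = 299.010. Posterior variance = 1/(0.00517317+0.00201813) = 139.057, so SD = 11.792.

Posterior mean ≈ 299.010; posterior SD ≈ 11.792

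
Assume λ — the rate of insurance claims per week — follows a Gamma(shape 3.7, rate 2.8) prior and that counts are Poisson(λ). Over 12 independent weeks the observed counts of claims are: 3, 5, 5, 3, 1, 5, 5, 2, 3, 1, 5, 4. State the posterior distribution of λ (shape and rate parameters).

Total count ∑xᵢ = 42 over n = 12 weeks.
Gamma is conjugate to the Poisson likelihood: posterior is Gamma(shape = 3.7+42 = 45.7, rate = 2.8+12 = 14.8).

Posterior: Gamma(shape=45.7, rate=14.8)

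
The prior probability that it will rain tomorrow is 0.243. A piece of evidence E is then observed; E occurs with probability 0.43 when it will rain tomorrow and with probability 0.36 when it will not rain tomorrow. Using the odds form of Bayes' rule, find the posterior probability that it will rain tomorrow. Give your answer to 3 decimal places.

Posterior probability ≈ 0.277

Prior odds = 0.243/(1−0.243) = 0.32100. In log-odds, ln(0.32100) = -1.1363.
Add log likelihood ratio: ln(1.1944) = 0.17768.
Posterior log-odds = -0.95862, so posterior odds = exp(-0.95862) = 0.38342. Converting, P(H|E) = 0.38342/1.3834 = 0.277.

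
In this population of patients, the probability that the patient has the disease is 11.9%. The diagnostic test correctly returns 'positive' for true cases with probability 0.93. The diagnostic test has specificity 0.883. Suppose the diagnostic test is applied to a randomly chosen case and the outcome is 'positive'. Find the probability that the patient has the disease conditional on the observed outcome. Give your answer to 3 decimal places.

Write H for 'the patient has the disease'. Prior odds H:¬H = 0.119/0.881 = 0.13507. For the 'positive' outcome, the likelihood ratio is 0.93/0.117 = 7.9487.
Posterior odds = 0.13507 × 7.9487 = 1.0737, so P(H|E) = 1.0737/(1+1.0737) = 0.518.

P(H | E) ≈ 0.518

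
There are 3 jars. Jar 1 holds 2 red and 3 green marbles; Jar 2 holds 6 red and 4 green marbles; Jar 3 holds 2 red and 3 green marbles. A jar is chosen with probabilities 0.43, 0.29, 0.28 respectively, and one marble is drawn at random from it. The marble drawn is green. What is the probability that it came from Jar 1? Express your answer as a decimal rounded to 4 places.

Tabulate prior·likelihood by source: [1] prior 0.43, lik 0.6, product 0.2580; [2] prior 0.29, lik 0.4, product 0.1160; [3] prior 0.28, lik 0.6, product 0.1680.
Normalizing constant = 0.54200; the posterior for Jar 1 is its product over the sum, 0.2580/0.54200 = 0.4760.

Posterior probability ≈ 0.4760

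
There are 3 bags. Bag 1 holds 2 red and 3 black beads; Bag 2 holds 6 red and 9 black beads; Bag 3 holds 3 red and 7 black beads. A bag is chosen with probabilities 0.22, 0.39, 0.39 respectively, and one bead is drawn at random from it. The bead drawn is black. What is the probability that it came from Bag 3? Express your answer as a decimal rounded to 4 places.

Tabulate prior·likelihood by source: [1] prior 0.22, lik 0.6, product 0.1320; [2] prior 0.39, lik 0.6, product 0.2340; [3] prior 0.39, lik 0.7, product 0.2730.
Normalizing constant = 0.63900; the posterior for Bag 3 is its product over the sum, 0.2730/0.63900 = 0.4272.

Posterior probability ≈ 0.4272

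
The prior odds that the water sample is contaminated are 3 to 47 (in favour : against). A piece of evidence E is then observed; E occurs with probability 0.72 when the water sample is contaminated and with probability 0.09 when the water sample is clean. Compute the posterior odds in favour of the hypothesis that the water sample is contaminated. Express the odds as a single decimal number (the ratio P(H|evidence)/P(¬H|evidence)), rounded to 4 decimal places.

Prior odds = 3/47 = 0.063830.
Likelihood ratio for E = 0.72/0.09 = 8.0000.
Posterior odds = prior odds × LR = 0.51064.

Posterior odds ≈ 0.5106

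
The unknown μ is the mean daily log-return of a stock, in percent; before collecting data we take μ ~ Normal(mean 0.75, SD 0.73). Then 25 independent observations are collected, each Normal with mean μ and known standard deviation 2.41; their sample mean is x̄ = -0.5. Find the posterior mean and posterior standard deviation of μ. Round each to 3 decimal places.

Posterior mean ≈ -0.120; posterior SD ≈ 0.402

With known σ, the Normal prior is conjugate. Weight on the data is w = (n/σ²)/(n/σ² + 1/τ₀²) = 4.30433/(4.30433+1.87652) = 0.69640.
Posterior mean = w·x̄ + (1−w)·μ₀ = 0.69640·-0.5 + 0.30360·0.75 = -0.120. Posterior variance = 1/(4.30433+1.87652) = 0.161790, so SD = 0.402.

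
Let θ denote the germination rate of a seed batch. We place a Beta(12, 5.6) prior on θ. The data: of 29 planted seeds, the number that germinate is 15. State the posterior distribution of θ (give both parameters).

Posterior: Beta(27, 19.6)

Observing 15 successes and 14 failures updates Beta(12, 5.6) by adding the success and failure counts to the two shape parameters: α = 12+15 = 27, β = 5.6+14 = 19.6.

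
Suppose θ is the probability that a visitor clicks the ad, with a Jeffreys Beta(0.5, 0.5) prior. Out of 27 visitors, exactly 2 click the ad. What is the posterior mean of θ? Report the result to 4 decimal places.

Posterior mean ≈ 0.0893

The binomial likelihood is conjugate to the Beta prior: with 2 successes and 25 failures, the posterior is Beta(0.5+2, 0.5+25) = Beta(2.5, 25.5).
Posterior mean = α/(α+β) = 2.5/28 = 0.0893.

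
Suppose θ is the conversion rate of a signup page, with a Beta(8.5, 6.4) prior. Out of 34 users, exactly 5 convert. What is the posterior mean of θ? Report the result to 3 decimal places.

Posterior mean ≈ 0.276

Observing 5 successes and 29 failures updates Beta(8.5, 6.4) by adding the success and failure counts to the two shape parameters: α = 8.5+5 = 13.5, β = 6.4+29 = 35.4.
E[θ | data] = 13.5/(13.5+35.4) = 0.276.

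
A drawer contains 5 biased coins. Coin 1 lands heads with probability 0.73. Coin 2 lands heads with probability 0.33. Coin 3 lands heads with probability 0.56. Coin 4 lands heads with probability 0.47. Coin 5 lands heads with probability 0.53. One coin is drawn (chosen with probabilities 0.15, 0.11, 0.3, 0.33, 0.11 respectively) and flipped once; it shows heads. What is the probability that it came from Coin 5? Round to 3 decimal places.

P(heads|C1) = 0.73; P(heads|C2) = 0.33; P(heads|C3) = 0.56; P(heads|C4) = 0.47; P(heads|C5) = 0.53.
Prior × likelihood for each source: 0.15·0.73=0.1095, 0.11·0.33=0.03630, 0.3·0.56=0.1680, 0.33·0.47=0.1551, 0.11·0.53=0.05830. Summing gives P(heads) = 0.52720.
P(Coin 5 | heads) = 0.05830 / 0.52720 = 0.111.

Posterior probability ≈ 0.111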